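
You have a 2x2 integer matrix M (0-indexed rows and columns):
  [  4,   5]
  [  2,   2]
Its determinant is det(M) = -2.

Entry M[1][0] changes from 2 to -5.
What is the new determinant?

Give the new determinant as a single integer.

Answer: 33

Derivation:
det is linear in row 1: changing M[1][0] by delta changes det by delta * cofactor(1,0).
Cofactor C_10 = (-1)^(1+0) * minor(1,0) = -5
Entry delta = -5 - 2 = -7
Det delta = -7 * -5 = 35
New det = -2 + 35 = 33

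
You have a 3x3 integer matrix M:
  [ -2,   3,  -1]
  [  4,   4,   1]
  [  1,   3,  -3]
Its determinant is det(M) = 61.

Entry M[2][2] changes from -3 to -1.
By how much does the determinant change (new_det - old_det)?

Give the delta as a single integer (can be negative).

Cofactor C_22 = -20
Entry delta = -1 - -3 = 2
Det delta = entry_delta * cofactor = 2 * -20 = -40

Answer: -40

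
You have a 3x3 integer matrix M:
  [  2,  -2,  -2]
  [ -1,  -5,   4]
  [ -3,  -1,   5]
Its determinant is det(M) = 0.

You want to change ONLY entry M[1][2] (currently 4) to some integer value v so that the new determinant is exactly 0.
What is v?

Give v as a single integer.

det is linear in entry M[1][2]: det = old_det + (v - 4) * C_12
Cofactor C_12 = 8
Want det = 0: 0 + (v - 4) * 8 = 0
  (v - 4) = 0 / 8 = 0
  v = 4 + (0) = 4

Answer: 4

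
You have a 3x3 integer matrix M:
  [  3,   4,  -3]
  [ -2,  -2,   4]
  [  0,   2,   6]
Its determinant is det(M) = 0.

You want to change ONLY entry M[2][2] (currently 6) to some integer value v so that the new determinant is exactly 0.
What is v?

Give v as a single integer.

Answer: 6

Derivation:
det is linear in entry M[2][2]: det = old_det + (v - 6) * C_22
Cofactor C_22 = 2
Want det = 0: 0 + (v - 6) * 2 = 0
  (v - 6) = 0 / 2 = 0
  v = 6 + (0) = 6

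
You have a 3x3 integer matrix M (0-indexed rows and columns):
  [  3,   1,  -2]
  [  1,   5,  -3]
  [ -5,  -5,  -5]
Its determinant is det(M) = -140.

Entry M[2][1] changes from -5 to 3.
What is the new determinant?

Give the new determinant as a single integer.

det is linear in row 2: changing M[2][1] by delta changes det by delta * cofactor(2,1).
Cofactor C_21 = (-1)^(2+1) * minor(2,1) = 7
Entry delta = 3 - -5 = 8
Det delta = 8 * 7 = 56
New det = -140 + 56 = -84

Answer: -84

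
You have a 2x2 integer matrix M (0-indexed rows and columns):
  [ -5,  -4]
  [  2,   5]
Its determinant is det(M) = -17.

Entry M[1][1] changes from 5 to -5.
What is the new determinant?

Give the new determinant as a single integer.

Answer: 33

Derivation:
det is linear in row 1: changing M[1][1] by delta changes det by delta * cofactor(1,1).
Cofactor C_11 = (-1)^(1+1) * minor(1,1) = -5
Entry delta = -5 - 5 = -10
Det delta = -10 * -5 = 50
New det = -17 + 50 = 33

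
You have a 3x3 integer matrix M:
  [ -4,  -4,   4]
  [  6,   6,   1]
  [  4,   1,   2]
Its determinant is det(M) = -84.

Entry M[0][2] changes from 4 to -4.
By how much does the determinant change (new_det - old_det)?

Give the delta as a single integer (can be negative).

Cofactor C_02 = -18
Entry delta = -4 - 4 = -8
Det delta = entry_delta * cofactor = -8 * -18 = 144

Answer: 144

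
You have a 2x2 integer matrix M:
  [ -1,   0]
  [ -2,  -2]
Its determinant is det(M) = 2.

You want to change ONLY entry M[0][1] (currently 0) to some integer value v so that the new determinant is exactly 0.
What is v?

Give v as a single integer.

det is linear in entry M[0][1]: det = old_det + (v - 0) * C_01
Cofactor C_01 = 2
Want det = 0: 2 + (v - 0) * 2 = 0
  (v - 0) = -2 / 2 = -1
  v = 0 + (-1) = -1

Answer: -1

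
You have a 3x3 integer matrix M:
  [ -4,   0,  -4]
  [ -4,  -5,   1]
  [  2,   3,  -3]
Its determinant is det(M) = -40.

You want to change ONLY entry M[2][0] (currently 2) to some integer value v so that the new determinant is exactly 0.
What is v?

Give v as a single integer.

Answer: 0

Derivation:
det is linear in entry M[2][0]: det = old_det + (v - 2) * C_20
Cofactor C_20 = -20
Want det = 0: -40 + (v - 2) * -20 = 0
  (v - 2) = 40 / -20 = -2
  v = 2 + (-2) = 0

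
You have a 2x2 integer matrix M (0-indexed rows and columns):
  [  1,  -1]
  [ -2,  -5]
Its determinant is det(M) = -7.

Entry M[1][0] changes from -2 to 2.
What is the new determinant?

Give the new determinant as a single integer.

Answer: -3

Derivation:
det is linear in row 1: changing M[1][0] by delta changes det by delta * cofactor(1,0).
Cofactor C_10 = (-1)^(1+0) * minor(1,0) = 1
Entry delta = 2 - -2 = 4
Det delta = 4 * 1 = 4
New det = -7 + 4 = -3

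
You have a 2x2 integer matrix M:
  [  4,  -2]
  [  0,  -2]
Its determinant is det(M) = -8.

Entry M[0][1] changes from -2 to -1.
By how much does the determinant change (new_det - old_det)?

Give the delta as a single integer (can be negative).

Cofactor C_01 = 0
Entry delta = -1 - -2 = 1
Det delta = entry_delta * cofactor = 1 * 0 = 0

Answer: 0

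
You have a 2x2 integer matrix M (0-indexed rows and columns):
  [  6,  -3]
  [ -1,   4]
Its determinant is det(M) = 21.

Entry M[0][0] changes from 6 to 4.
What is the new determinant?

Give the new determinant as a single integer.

Answer: 13

Derivation:
det is linear in row 0: changing M[0][0] by delta changes det by delta * cofactor(0,0).
Cofactor C_00 = (-1)^(0+0) * minor(0,0) = 4
Entry delta = 4 - 6 = -2
Det delta = -2 * 4 = -8
New det = 21 + -8 = 13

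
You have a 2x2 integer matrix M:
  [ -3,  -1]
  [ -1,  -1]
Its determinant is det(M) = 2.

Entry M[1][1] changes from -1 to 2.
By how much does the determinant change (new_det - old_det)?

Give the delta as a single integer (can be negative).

Answer: -9

Derivation:
Cofactor C_11 = -3
Entry delta = 2 - -1 = 3
Det delta = entry_delta * cofactor = 3 * -3 = -9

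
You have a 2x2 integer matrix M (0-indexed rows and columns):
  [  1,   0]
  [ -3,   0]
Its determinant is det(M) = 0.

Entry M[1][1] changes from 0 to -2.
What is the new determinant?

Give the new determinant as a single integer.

Answer: -2

Derivation:
det is linear in row 1: changing M[1][1] by delta changes det by delta * cofactor(1,1).
Cofactor C_11 = (-1)^(1+1) * minor(1,1) = 1
Entry delta = -2 - 0 = -2
Det delta = -2 * 1 = -2
New det = 0 + -2 = -2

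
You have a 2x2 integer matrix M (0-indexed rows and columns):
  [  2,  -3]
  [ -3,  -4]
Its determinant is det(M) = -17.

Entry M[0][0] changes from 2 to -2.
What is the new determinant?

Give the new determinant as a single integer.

Answer: -1

Derivation:
det is linear in row 0: changing M[0][0] by delta changes det by delta * cofactor(0,0).
Cofactor C_00 = (-1)^(0+0) * minor(0,0) = -4
Entry delta = -2 - 2 = -4
Det delta = -4 * -4 = 16
New det = -17 + 16 = -1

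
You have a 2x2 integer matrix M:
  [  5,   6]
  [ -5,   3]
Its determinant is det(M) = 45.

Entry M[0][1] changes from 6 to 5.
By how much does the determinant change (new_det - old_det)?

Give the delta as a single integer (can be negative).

Answer: -5

Derivation:
Cofactor C_01 = 5
Entry delta = 5 - 6 = -1
Det delta = entry_delta * cofactor = -1 * 5 = -5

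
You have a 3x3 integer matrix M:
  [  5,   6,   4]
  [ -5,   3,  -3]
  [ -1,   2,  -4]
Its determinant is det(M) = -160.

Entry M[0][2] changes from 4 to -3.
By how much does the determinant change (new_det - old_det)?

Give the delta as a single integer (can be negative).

Cofactor C_02 = -7
Entry delta = -3 - 4 = -7
Det delta = entry_delta * cofactor = -7 * -7 = 49

Answer: 49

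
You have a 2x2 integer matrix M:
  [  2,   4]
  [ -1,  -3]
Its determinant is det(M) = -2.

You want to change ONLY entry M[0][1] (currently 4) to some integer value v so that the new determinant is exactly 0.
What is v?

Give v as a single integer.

det is linear in entry M[0][1]: det = old_det + (v - 4) * C_01
Cofactor C_01 = 1
Want det = 0: -2 + (v - 4) * 1 = 0
  (v - 4) = 2 / 1 = 2
  v = 4 + (2) = 6

Answer: 6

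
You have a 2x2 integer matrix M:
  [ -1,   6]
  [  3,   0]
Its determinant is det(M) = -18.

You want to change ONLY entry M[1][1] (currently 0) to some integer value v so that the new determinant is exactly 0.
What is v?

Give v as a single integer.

Answer: -18

Derivation:
det is linear in entry M[1][1]: det = old_det + (v - 0) * C_11
Cofactor C_11 = -1
Want det = 0: -18 + (v - 0) * -1 = 0
  (v - 0) = 18 / -1 = -18
  v = 0 + (-18) = -18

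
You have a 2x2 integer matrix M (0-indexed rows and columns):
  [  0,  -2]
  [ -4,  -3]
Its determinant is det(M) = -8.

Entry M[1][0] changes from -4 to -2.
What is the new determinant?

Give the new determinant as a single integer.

Answer: -4

Derivation:
det is linear in row 1: changing M[1][0] by delta changes det by delta * cofactor(1,0).
Cofactor C_10 = (-1)^(1+0) * minor(1,0) = 2
Entry delta = -2 - -4 = 2
Det delta = 2 * 2 = 4
New det = -8 + 4 = -4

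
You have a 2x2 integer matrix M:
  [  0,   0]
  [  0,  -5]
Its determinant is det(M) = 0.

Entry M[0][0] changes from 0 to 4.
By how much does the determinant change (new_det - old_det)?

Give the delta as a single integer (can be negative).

Answer: -20

Derivation:
Cofactor C_00 = -5
Entry delta = 4 - 0 = 4
Det delta = entry_delta * cofactor = 4 * -5 = -20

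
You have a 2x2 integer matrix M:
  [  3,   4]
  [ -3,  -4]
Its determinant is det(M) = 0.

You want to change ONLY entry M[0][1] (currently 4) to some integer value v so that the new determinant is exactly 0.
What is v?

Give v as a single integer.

Answer: 4

Derivation:
det is linear in entry M[0][1]: det = old_det + (v - 4) * C_01
Cofactor C_01 = 3
Want det = 0: 0 + (v - 4) * 3 = 0
  (v - 4) = 0 / 3 = 0
  v = 4 + (0) = 4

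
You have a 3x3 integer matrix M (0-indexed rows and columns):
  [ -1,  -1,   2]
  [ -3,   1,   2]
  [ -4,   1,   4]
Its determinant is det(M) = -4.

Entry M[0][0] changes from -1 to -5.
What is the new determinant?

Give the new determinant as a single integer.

Answer: -12

Derivation:
det is linear in row 0: changing M[0][0] by delta changes det by delta * cofactor(0,0).
Cofactor C_00 = (-1)^(0+0) * minor(0,0) = 2
Entry delta = -5 - -1 = -4
Det delta = -4 * 2 = -8
New det = -4 + -8 = -12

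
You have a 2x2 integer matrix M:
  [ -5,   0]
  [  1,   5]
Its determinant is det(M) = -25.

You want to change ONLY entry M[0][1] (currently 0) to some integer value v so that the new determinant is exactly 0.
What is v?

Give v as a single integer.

Answer: -25

Derivation:
det is linear in entry M[0][1]: det = old_det + (v - 0) * C_01
Cofactor C_01 = -1
Want det = 0: -25 + (v - 0) * -1 = 0
  (v - 0) = 25 / -1 = -25
  v = 0 + (-25) = -25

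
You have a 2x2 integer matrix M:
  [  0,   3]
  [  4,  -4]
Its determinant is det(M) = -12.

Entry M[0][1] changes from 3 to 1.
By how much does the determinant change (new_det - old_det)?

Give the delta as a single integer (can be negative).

Answer: 8

Derivation:
Cofactor C_01 = -4
Entry delta = 1 - 3 = -2
Det delta = entry_delta * cofactor = -2 * -4 = 8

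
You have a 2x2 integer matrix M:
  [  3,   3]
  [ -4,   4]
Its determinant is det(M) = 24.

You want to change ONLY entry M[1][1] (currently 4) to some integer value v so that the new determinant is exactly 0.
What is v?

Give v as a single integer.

Answer: -4

Derivation:
det is linear in entry M[1][1]: det = old_det + (v - 4) * C_11
Cofactor C_11 = 3
Want det = 0: 24 + (v - 4) * 3 = 0
  (v - 4) = -24 / 3 = -8
  v = 4 + (-8) = -4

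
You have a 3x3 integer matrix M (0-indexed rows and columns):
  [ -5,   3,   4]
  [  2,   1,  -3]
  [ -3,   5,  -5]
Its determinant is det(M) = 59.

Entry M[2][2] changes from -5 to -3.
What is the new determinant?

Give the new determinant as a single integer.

Answer: 37

Derivation:
det is linear in row 2: changing M[2][2] by delta changes det by delta * cofactor(2,2).
Cofactor C_22 = (-1)^(2+2) * minor(2,2) = -11
Entry delta = -3 - -5 = 2
Det delta = 2 * -11 = -22
New det = 59 + -22 = 37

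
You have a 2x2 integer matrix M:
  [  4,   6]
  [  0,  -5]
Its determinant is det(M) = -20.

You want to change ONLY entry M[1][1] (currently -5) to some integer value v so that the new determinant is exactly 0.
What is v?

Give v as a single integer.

det is linear in entry M[1][1]: det = old_det + (v - -5) * C_11
Cofactor C_11 = 4
Want det = 0: -20 + (v - -5) * 4 = 0
  (v - -5) = 20 / 4 = 5
  v = -5 + (5) = 0

Answer: 0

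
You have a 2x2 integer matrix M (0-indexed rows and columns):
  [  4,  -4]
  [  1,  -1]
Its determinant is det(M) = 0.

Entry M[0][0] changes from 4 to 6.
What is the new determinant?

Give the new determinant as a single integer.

Answer: -2

Derivation:
det is linear in row 0: changing M[0][0] by delta changes det by delta * cofactor(0,0).
Cofactor C_00 = (-1)^(0+0) * minor(0,0) = -1
Entry delta = 6 - 4 = 2
Det delta = 2 * -1 = -2
New det = 0 + -2 = -2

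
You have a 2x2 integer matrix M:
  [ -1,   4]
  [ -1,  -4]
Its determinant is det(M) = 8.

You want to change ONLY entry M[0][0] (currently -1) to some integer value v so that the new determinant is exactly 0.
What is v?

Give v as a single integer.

det is linear in entry M[0][0]: det = old_det + (v - -1) * C_00
Cofactor C_00 = -4
Want det = 0: 8 + (v - -1) * -4 = 0
  (v - -1) = -8 / -4 = 2
  v = -1 + (2) = 1

Answer: 1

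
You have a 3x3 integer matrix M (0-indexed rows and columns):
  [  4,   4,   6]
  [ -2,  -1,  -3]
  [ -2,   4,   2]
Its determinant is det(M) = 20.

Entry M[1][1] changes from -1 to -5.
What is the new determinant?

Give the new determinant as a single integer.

det is linear in row 1: changing M[1][1] by delta changes det by delta * cofactor(1,1).
Cofactor C_11 = (-1)^(1+1) * minor(1,1) = 20
Entry delta = -5 - -1 = -4
Det delta = -4 * 20 = -80
New det = 20 + -80 = -60

Answer: -60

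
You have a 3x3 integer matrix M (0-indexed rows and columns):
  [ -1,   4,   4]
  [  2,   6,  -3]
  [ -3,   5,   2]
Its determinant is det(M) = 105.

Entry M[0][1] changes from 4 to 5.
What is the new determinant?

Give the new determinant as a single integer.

det is linear in row 0: changing M[0][1] by delta changes det by delta * cofactor(0,1).
Cofactor C_01 = (-1)^(0+1) * minor(0,1) = 5
Entry delta = 5 - 4 = 1
Det delta = 1 * 5 = 5
New det = 105 + 5 = 110

Answer: 110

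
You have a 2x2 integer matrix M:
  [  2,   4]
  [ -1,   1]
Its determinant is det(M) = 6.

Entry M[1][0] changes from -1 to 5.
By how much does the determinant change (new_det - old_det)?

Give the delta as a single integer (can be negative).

Cofactor C_10 = -4
Entry delta = 5 - -1 = 6
Det delta = entry_delta * cofactor = 6 * -4 = -24

Answer: -24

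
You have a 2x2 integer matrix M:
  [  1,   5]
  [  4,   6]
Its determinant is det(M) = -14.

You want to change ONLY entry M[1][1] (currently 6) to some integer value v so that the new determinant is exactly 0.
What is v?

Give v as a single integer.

det is linear in entry M[1][1]: det = old_det + (v - 6) * C_11
Cofactor C_11 = 1
Want det = 0: -14 + (v - 6) * 1 = 0
  (v - 6) = 14 / 1 = 14
  v = 6 + (14) = 20

Answer: 20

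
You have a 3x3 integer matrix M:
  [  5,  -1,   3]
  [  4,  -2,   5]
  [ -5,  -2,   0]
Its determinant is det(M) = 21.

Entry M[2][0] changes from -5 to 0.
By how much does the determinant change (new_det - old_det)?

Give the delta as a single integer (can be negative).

Cofactor C_20 = 1
Entry delta = 0 - -5 = 5
Det delta = entry_delta * cofactor = 5 * 1 = 5

Answer: 5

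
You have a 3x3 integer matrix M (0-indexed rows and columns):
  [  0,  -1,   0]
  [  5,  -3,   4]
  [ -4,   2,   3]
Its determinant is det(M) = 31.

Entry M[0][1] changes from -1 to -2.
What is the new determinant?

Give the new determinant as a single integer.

Answer: 62

Derivation:
det is linear in row 0: changing M[0][1] by delta changes det by delta * cofactor(0,1).
Cofactor C_01 = (-1)^(0+1) * minor(0,1) = -31
Entry delta = -2 - -1 = -1
Det delta = -1 * -31 = 31
New det = 31 + 31 = 62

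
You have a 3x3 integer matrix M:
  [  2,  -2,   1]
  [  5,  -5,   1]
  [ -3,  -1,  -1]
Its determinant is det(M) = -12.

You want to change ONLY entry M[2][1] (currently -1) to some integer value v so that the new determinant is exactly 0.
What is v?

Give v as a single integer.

det is linear in entry M[2][1]: det = old_det + (v - -1) * C_21
Cofactor C_21 = 3
Want det = 0: -12 + (v - -1) * 3 = 0
  (v - -1) = 12 / 3 = 4
  v = -1 + (4) = 3

Answer: 3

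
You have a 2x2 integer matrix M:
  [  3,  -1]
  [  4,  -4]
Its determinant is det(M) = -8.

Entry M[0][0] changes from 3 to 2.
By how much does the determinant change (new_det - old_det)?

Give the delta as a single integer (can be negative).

Cofactor C_00 = -4
Entry delta = 2 - 3 = -1
Det delta = entry_delta * cofactor = -1 * -4 = 4

Answer: 4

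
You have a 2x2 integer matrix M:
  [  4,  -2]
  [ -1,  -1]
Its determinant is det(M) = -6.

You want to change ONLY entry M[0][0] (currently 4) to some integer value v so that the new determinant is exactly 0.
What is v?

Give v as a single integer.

det is linear in entry M[0][0]: det = old_det + (v - 4) * C_00
Cofactor C_00 = -1
Want det = 0: -6 + (v - 4) * -1 = 0
  (v - 4) = 6 / -1 = -6
  v = 4 + (-6) = -2

Answer: -2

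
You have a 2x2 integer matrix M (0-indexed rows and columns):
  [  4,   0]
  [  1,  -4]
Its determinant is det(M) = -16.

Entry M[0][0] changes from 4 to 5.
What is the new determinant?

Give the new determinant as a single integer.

det is linear in row 0: changing M[0][0] by delta changes det by delta * cofactor(0,0).
Cofactor C_00 = (-1)^(0+0) * minor(0,0) = -4
Entry delta = 5 - 4 = 1
Det delta = 1 * -4 = -4
New det = -16 + -4 = -20

Answer: -20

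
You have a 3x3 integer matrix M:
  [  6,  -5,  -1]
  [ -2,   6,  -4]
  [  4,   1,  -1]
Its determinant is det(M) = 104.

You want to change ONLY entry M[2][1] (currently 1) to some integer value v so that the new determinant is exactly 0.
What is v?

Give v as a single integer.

det is linear in entry M[2][1]: det = old_det + (v - 1) * C_21
Cofactor C_21 = 26
Want det = 0: 104 + (v - 1) * 26 = 0
  (v - 1) = -104 / 26 = -4
  v = 1 + (-4) = -3

Answer: -3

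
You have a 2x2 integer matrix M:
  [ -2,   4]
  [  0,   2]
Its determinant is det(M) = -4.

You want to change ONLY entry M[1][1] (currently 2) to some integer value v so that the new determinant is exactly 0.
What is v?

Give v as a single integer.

Answer: 0

Derivation:
det is linear in entry M[1][1]: det = old_det + (v - 2) * C_11
Cofactor C_11 = -2
Want det = 0: -4 + (v - 2) * -2 = 0
  (v - 2) = 4 / -2 = -2
  v = 2 + (-2) = 0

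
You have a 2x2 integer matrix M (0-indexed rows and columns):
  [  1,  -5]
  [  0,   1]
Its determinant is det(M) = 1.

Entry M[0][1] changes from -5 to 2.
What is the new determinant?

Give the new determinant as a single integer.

det is linear in row 0: changing M[0][1] by delta changes det by delta * cofactor(0,1).
Cofactor C_01 = (-1)^(0+1) * minor(0,1) = 0
Entry delta = 2 - -5 = 7
Det delta = 7 * 0 = 0
New det = 1 + 0 = 1

Answer: 1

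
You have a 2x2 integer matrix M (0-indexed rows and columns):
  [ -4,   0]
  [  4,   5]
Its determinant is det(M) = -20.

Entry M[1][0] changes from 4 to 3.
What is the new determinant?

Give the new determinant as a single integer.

det is linear in row 1: changing M[1][0] by delta changes det by delta * cofactor(1,0).
Cofactor C_10 = (-1)^(1+0) * minor(1,0) = 0
Entry delta = 3 - 4 = -1
Det delta = -1 * 0 = 0
New det = -20 + 0 = -20

Answer: -20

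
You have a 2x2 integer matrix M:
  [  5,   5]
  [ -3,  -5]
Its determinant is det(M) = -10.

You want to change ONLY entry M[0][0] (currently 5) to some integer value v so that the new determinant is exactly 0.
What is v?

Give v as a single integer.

Answer: 3

Derivation:
det is linear in entry M[0][0]: det = old_det + (v - 5) * C_00
Cofactor C_00 = -5
Want det = 0: -10 + (v - 5) * -5 = 0
  (v - 5) = 10 / -5 = -2
  v = 5 + (-2) = 3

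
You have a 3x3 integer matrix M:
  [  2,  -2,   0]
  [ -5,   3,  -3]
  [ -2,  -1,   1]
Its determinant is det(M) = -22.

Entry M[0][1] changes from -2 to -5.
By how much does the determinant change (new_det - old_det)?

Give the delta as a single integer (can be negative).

Cofactor C_01 = 11
Entry delta = -5 - -2 = -3
Det delta = entry_delta * cofactor = -3 * 11 = -33

Answer: -33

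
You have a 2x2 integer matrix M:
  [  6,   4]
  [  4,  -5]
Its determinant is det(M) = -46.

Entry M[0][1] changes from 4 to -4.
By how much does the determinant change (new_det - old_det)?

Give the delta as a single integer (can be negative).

Answer: 32

Derivation:
Cofactor C_01 = -4
Entry delta = -4 - 4 = -8
Det delta = entry_delta * cofactor = -8 * -4 = 32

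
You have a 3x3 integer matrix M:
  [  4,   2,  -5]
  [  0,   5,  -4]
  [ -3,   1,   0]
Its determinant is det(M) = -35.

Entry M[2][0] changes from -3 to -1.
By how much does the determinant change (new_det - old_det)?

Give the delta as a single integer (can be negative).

Answer: 34

Derivation:
Cofactor C_20 = 17
Entry delta = -1 - -3 = 2
Det delta = entry_delta * cofactor = 2 * 17 = 34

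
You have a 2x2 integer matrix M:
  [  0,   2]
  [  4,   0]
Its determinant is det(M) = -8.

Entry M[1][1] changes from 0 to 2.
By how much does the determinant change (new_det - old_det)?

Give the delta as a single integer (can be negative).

Cofactor C_11 = 0
Entry delta = 2 - 0 = 2
Det delta = entry_delta * cofactor = 2 * 0 = 0

Answer: 0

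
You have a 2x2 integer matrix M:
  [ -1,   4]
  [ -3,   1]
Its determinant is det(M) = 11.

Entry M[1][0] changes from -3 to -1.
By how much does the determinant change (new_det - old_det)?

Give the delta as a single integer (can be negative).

Cofactor C_10 = -4
Entry delta = -1 - -3 = 2
Det delta = entry_delta * cofactor = 2 * -4 = -8

Answer: -8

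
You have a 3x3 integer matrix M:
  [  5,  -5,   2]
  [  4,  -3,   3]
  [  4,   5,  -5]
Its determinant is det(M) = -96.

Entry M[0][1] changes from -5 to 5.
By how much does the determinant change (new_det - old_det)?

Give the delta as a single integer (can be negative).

Answer: 320

Derivation:
Cofactor C_01 = 32
Entry delta = 5 - -5 = 10
Det delta = entry_delta * cofactor = 10 * 32 = 320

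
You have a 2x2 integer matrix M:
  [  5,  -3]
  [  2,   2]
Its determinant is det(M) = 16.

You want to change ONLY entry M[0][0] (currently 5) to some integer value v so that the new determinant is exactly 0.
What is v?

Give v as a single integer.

Answer: -3

Derivation:
det is linear in entry M[0][0]: det = old_det + (v - 5) * C_00
Cofactor C_00 = 2
Want det = 0: 16 + (v - 5) * 2 = 0
  (v - 5) = -16 / 2 = -8
  v = 5 + (-8) = -3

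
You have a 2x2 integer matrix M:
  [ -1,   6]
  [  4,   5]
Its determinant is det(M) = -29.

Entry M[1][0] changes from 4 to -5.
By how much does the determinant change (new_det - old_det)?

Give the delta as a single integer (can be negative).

Answer: 54

Derivation:
Cofactor C_10 = -6
Entry delta = -5 - 4 = -9
Det delta = entry_delta * cofactor = -9 * -6 = 54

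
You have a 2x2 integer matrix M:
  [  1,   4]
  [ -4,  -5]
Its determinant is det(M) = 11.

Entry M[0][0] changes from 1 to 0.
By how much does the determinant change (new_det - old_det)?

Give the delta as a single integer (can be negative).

Answer: 5

Derivation:
Cofactor C_00 = -5
Entry delta = 0 - 1 = -1
Det delta = entry_delta * cofactor = -1 * -5 = 5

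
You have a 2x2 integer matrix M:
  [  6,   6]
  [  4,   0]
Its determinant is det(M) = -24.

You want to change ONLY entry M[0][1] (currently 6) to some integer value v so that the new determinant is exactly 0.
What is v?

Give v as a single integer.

det is linear in entry M[0][1]: det = old_det + (v - 6) * C_01
Cofactor C_01 = -4
Want det = 0: -24 + (v - 6) * -4 = 0
  (v - 6) = 24 / -4 = -6
  v = 6 + (-6) = 0

Answer: 0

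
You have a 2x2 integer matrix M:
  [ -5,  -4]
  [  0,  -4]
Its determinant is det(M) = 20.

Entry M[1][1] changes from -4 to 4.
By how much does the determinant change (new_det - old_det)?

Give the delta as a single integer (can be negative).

Cofactor C_11 = -5
Entry delta = 4 - -4 = 8
Det delta = entry_delta * cofactor = 8 * -5 = -40

Answer: -40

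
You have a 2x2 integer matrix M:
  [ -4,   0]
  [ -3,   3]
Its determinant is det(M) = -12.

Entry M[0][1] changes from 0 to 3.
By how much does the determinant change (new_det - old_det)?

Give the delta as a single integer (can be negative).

Answer: 9

Derivation:
Cofactor C_01 = 3
Entry delta = 3 - 0 = 3
Det delta = entry_delta * cofactor = 3 * 3 = 9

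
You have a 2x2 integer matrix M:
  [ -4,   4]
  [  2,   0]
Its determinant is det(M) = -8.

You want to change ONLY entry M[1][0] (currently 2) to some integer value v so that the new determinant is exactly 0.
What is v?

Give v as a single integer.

Answer: 0

Derivation:
det is linear in entry M[1][0]: det = old_det + (v - 2) * C_10
Cofactor C_10 = -4
Want det = 0: -8 + (v - 2) * -4 = 0
  (v - 2) = 8 / -4 = -2
  v = 2 + (-2) = 0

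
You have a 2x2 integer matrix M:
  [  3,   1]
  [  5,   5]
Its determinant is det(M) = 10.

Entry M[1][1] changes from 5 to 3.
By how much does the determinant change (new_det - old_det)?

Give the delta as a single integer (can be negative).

Cofactor C_11 = 3
Entry delta = 3 - 5 = -2
Det delta = entry_delta * cofactor = -2 * 3 = -6

Answer: -6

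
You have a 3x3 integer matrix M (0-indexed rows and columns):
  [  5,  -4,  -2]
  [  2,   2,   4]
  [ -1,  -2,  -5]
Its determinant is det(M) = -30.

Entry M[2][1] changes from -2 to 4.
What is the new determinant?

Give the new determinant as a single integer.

Answer: -174

Derivation:
det is linear in row 2: changing M[2][1] by delta changes det by delta * cofactor(2,1).
Cofactor C_21 = (-1)^(2+1) * minor(2,1) = -24
Entry delta = 4 - -2 = 6
Det delta = 6 * -24 = -144
New det = -30 + -144 = -174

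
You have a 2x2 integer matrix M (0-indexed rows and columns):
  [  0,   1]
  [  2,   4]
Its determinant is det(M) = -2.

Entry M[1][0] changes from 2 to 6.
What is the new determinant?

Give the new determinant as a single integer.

Answer: -6

Derivation:
det is linear in row 1: changing M[1][0] by delta changes det by delta * cofactor(1,0).
Cofactor C_10 = (-1)^(1+0) * minor(1,0) = -1
Entry delta = 6 - 2 = 4
Det delta = 4 * -1 = -4
New det = -2 + -4 = -6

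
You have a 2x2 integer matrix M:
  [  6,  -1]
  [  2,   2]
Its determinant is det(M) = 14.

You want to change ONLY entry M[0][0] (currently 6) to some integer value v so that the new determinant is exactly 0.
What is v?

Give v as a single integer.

Answer: -1

Derivation:
det is linear in entry M[0][0]: det = old_det + (v - 6) * C_00
Cofactor C_00 = 2
Want det = 0: 14 + (v - 6) * 2 = 0
  (v - 6) = -14 / 2 = -7
  v = 6 + (-7) = -1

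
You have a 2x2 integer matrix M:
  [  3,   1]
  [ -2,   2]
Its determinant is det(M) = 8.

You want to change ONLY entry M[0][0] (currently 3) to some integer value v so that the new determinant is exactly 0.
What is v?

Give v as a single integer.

Answer: -1

Derivation:
det is linear in entry M[0][0]: det = old_det + (v - 3) * C_00
Cofactor C_00 = 2
Want det = 0: 8 + (v - 3) * 2 = 0
  (v - 3) = -8 / 2 = -4
  v = 3 + (-4) = -1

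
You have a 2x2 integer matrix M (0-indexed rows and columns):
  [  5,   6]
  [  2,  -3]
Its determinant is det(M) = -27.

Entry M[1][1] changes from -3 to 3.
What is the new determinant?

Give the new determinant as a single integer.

Answer: 3

Derivation:
det is linear in row 1: changing M[1][1] by delta changes det by delta * cofactor(1,1).
Cofactor C_11 = (-1)^(1+1) * minor(1,1) = 5
Entry delta = 3 - -3 = 6
Det delta = 6 * 5 = 30
New det = -27 + 30 = 3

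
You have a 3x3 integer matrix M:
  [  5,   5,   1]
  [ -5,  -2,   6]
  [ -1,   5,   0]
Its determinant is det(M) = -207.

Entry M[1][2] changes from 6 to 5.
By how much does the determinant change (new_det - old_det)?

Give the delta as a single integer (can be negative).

Cofactor C_12 = -30
Entry delta = 5 - 6 = -1
Det delta = entry_delta * cofactor = -1 * -30 = 30

Answer: 30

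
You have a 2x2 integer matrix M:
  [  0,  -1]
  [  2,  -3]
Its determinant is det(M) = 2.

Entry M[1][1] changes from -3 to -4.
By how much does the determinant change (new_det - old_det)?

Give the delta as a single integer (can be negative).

Cofactor C_11 = 0
Entry delta = -4 - -3 = -1
Det delta = entry_delta * cofactor = -1 * 0 = 0

Answer: 0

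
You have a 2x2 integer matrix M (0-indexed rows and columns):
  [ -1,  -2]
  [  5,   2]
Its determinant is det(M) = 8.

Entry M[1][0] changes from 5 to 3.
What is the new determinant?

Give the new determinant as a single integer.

det is linear in row 1: changing M[1][0] by delta changes det by delta * cofactor(1,0).
Cofactor C_10 = (-1)^(1+0) * minor(1,0) = 2
Entry delta = 3 - 5 = -2
Det delta = -2 * 2 = -4
New det = 8 + -4 = 4

Answer: 4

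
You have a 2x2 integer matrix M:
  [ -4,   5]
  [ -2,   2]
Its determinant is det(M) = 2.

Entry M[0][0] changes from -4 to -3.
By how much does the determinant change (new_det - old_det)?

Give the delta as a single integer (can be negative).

Cofactor C_00 = 2
Entry delta = -3 - -4 = 1
Det delta = entry_delta * cofactor = 1 * 2 = 2

Answer: 2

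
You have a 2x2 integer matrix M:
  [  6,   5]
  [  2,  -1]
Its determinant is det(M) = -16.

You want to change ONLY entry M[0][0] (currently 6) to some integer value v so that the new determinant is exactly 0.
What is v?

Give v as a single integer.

Answer: -10

Derivation:
det is linear in entry M[0][0]: det = old_det + (v - 6) * C_00
Cofactor C_00 = -1
Want det = 0: -16 + (v - 6) * -1 = 0
  (v - 6) = 16 / -1 = -16
  v = 6 + (-16) = -10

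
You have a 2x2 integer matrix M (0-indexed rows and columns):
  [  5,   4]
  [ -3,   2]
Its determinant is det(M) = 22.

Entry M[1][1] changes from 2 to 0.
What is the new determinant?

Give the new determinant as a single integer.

det is linear in row 1: changing M[1][1] by delta changes det by delta * cofactor(1,1).
Cofactor C_11 = (-1)^(1+1) * minor(1,1) = 5
Entry delta = 0 - 2 = -2
Det delta = -2 * 5 = -10
New det = 22 + -10 = 12

Answer: 12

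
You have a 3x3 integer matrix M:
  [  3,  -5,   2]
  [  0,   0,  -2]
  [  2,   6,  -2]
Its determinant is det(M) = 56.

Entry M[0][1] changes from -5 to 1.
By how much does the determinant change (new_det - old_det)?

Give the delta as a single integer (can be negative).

Cofactor C_01 = -4
Entry delta = 1 - -5 = 6
Det delta = entry_delta * cofactor = 6 * -4 = -24

Answer: -24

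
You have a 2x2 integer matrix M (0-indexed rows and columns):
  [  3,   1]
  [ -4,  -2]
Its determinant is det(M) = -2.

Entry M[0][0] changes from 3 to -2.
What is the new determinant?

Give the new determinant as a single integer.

det is linear in row 0: changing M[0][0] by delta changes det by delta * cofactor(0,0).
Cofactor C_00 = (-1)^(0+0) * minor(0,0) = -2
Entry delta = -2 - 3 = -5
Det delta = -5 * -2 = 10
New det = -2 + 10 = 8

Answer: 8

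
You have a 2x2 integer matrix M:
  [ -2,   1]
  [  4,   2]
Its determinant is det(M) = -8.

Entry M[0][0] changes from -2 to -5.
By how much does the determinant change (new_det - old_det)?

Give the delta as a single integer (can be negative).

Cofactor C_00 = 2
Entry delta = -5 - -2 = -3
Det delta = entry_delta * cofactor = -3 * 2 = -6

Answer: -6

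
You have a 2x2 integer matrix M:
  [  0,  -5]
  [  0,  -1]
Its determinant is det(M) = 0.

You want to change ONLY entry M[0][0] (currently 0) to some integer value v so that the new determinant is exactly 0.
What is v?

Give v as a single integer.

det is linear in entry M[0][0]: det = old_det + (v - 0) * C_00
Cofactor C_00 = -1
Want det = 0: 0 + (v - 0) * -1 = 0
  (v - 0) = 0 / -1 = 0
  v = 0 + (0) = 0

Answer: 0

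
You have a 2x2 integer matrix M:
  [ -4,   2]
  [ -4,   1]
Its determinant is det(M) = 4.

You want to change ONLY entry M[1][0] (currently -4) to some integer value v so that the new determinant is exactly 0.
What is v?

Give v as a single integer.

det is linear in entry M[1][0]: det = old_det + (v - -4) * C_10
Cofactor C_10 = -2
Want det = 0: 4 + (v - -4) * -2 = 0
  (v - -4) = -4 / -2 = 2
  v = -4 + (2) = -2

Answer: -2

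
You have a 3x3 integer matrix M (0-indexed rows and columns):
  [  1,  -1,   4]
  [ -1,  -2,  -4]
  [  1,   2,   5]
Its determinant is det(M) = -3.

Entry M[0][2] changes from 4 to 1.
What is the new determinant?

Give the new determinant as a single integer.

det is linear in row 0: changing M[0][2] by delta changes det by delta * cofactor(0,2).
Cofactor C_02 = (-1)^(0+2) * minor(0,2) = 0
Entry delta = 1 - 4 = -3
Det delta = -3 * 0 = 0
New det = -3 + 0 = -3

Answer: -3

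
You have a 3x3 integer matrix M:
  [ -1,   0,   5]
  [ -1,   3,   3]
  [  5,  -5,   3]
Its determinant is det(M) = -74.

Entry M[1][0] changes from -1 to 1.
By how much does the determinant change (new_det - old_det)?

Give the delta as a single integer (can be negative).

Cofactor C_10 = -25
Entry delta = 1 - -1 = 2
Det delta = entry_delta * cofactor = 2 * -25 = -50

Answer: -50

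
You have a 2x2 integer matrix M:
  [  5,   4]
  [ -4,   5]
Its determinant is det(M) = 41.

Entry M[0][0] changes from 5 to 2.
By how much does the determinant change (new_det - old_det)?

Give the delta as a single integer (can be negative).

Cofactor C_00 = 5
Entry delta = 2 - 5 = -3
Det delta = entry_delta * cofactor = -3 * 5 = -15

Answer: -15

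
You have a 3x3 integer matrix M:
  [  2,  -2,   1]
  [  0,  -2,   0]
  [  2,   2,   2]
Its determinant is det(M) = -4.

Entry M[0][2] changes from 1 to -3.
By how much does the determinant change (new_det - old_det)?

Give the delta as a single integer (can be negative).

Cofactor C_02 = 4
Entry delta = -3 - 1 = -4
Det delta = entry_delta * cofactor = -4 * 4 = -16

Answer: -16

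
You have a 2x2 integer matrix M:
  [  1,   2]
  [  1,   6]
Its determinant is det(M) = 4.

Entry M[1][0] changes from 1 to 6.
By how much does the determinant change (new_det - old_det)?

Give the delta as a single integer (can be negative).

Cofactor C_10 = -2
Entry delta = 6 - 1 = 5
Det delta = entry_delta * cofactor = 5 * -2 = -10

Answer: -10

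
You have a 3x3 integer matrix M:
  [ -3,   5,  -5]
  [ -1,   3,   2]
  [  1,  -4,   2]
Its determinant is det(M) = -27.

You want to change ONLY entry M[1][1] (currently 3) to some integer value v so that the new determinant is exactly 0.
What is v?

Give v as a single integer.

det is linear in entry M[1][1]: det = old_det + (v - 3) * C_11
Cofactor C_11 = -1
Want det = 0: -27 + (v - 3) * -1 = 0
  (v - 3) = 27 / -1 = -27
  v = 3 + (-27) = -24

Answer: -24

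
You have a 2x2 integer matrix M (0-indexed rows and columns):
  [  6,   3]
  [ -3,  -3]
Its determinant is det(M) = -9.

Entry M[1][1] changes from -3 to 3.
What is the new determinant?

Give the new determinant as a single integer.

Answer: 27

Derivation:
det is linear in row 1: changing M[1][1] by delta changes det by delta * cofactor(1,1).
Cofactor C_11 = (-1)^(1+1) * minor(1,1) = 6
Entry delta = 3 - -3 = 6
Det delta = 6 * 6 = 36
New det = -9 + 36 = 27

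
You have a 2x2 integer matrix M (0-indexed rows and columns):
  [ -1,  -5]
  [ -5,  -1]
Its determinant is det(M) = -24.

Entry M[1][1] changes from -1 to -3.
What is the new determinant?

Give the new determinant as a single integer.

det is linear in row 1: changing M[1][1] by delta changes det by delta * cofactor(1,1).
Cofactor C_11 = (-1)^(1+1) * minor(1,1) = -1
Entry delta = -3 - -1 = -2
Det delta = -2 * -1 = 2
New det = -24 + 2 = -22

Answer: -22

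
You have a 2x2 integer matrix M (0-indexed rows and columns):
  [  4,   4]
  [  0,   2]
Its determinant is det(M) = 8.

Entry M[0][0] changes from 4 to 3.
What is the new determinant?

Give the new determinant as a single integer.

det is linear in row 0: changing M[0][0] by delta changes det by delta * cofactor(0,0).
Cofactor C_00 = (-1)^(0+0) * minor(0,0) = 2
Entry delta = 3 - 4 = -1
Det delta = -1 * 2 = -2
New det = 8 + -2 = 6

Answer: 6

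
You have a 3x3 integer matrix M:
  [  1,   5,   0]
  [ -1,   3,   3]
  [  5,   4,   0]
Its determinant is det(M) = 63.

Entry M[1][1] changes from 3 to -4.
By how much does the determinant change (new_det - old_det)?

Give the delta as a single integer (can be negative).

Answer: 0

Derivation:
Cofactor C_11 = 0
Entry delta = -4 - 3 = -7
Det delta = entry_delta * cofactor = -7 * 0 = 0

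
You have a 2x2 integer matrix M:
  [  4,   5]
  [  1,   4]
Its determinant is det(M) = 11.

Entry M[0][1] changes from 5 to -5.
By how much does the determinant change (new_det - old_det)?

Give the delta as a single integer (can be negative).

Answer: 10

Derivation:
Cofactor C_01 = -1
Entry delta = -5 - 5 = -10
Det delta = entry_delta * cofactor = -10 * -1 = 10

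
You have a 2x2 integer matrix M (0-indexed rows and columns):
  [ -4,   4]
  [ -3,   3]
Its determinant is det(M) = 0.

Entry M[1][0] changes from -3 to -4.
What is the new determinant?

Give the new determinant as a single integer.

Answer: 4

Derivation:
det is linear in row 1: changing M[1][0] by delta changes det by delta * cofactor(1,0).
Cofactor C_10 = (-1)^(1+0) * minor(1,0) = -4
Entry delta = -4 - -3 = -1
Det delta = -1 * -4 = 4
New det = 0 + 4 = 4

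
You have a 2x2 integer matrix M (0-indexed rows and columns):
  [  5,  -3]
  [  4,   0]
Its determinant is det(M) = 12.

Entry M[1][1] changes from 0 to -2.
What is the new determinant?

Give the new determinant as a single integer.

Answer: 2

Derivation:
det is linear in row 1: changing M[1][1] by delta changes det by delta * cofactor(1,1).
Cofactor C_11 = (-1)^(1+1) * minor(1,1) = 5
Entry delta = -2 - 0 = -2
Det delta = -2 * 5 = -10
New det = 12 + -10 = 2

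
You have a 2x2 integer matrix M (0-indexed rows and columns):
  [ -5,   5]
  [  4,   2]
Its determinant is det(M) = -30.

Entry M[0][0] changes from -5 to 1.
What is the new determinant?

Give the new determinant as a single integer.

det is linear in row 0: changing M[0][0] by delta changes det by delta * cofactor(0,0).
Cofactor C_00 = (-1)^(0+0) * minor(0,0) = 2
Entry delta = 1 - -5 = 6
Det delta = 6 * 2 = 12
New det = -30 + 12 = -18

Answer: -18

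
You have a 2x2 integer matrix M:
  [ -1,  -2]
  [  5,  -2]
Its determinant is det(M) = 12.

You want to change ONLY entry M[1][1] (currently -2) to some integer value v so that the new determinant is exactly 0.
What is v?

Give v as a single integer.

det is linear in entry M[1][1]: det = old_det + (v - -2) * C_11
Cofactor C_11 = -1
Want det = 0: 12 + (v - -2) * -1 = 0
  (v - -2) = -12 / -1 = 12
  v = -2 + (12) = 10

Answer: 10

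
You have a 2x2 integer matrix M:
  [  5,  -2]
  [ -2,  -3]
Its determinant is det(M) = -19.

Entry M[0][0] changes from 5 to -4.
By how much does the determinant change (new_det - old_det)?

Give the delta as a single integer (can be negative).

Cofactor C_00 = -3
Entry delta = -4 - 5 = -9
Det delta = entry_delta * cofactor = -9 * -3 = 27

Answer: 27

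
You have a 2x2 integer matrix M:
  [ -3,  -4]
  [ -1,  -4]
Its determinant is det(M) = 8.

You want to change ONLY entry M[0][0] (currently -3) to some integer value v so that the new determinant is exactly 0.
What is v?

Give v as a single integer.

Answer: -1

Derivation:
det is linear in entry M[0][0]: det = old_det + (v - -3) * C_00
Cofactor C_00 = -4
Want det = 0: 8 + (v - -3) * -4 = 0
  (v - -3) = -8 / -4 = 2
  v = -3 + (2) = -1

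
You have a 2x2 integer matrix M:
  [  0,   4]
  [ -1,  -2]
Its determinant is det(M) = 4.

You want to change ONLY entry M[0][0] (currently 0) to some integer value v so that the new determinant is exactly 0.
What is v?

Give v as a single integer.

det is linear in entry M[0][0]: det = old_det + (v - 0) * C_00
Cofactor C_00 = -2
Want det = 0: 4 + (v - 0) * -2 = 0
  (v - 0) = -4 / -2 = 2
  v = 0 + (2) = 2

Answer: 2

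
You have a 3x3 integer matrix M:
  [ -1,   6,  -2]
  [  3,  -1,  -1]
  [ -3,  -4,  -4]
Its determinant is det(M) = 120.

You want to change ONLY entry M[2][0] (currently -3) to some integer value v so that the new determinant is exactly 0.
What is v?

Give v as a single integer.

Answer: 12

Derivation:
det is linear in entry M[2][0]: det = old_det + (v - -3) * C_20
Cofactor C_20 = -8
Want det = 0: 120 + (v - -3) * -8 = 0
  (v - -3) = -120 / -8 = 15
  v = -3 + (15) = 12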